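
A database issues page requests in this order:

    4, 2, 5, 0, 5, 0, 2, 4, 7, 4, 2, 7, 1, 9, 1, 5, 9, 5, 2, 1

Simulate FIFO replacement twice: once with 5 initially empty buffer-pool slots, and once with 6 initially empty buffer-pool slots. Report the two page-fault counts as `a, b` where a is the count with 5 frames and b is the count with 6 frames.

5 frames: F F F F . . . . F . . . F F . . . . F . → 8 faults.
6 frames: F F F F . . . . F . . . F F . . . . . . → 7 faults.
7 < 8: adding a frame reduced faults, as is typical.

8, 7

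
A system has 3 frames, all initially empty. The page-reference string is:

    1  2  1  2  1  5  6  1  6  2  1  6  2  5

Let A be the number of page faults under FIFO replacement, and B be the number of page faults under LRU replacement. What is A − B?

Under FIFO: F F . . . F F F . F . . . F → 7 faults.
Under LRU: F F . . . F F . . F . . . F → 6 faults.
A − B = 7 − 6 = 1.

1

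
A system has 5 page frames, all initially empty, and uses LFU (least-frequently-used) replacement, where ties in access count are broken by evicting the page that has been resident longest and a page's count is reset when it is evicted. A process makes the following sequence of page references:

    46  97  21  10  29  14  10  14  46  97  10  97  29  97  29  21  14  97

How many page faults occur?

46: miss, frames [46]
97: miss, frames [46, 97]
21: miss, frames [46, 97, 21]
10: miss, frames [46, 97, 21, 10]
29: miss, frames [46, 97, 21, 10, 29]
14: miss, evict 46, frames [97, 21, 10, 29, 14]
10: hit
14: hit
46: miss, evict 97, frames [21, 10, 29, 14, 46]
97: miss, evict 21, frames [10, 29, 14, 46, 97]
10: hit
97: hit
29: hit
97: hit
29: hit
21: miss, evict 46, frames [10, 29, 14, 97, 21]
14: hit
97: hit
Page faults: 9.

9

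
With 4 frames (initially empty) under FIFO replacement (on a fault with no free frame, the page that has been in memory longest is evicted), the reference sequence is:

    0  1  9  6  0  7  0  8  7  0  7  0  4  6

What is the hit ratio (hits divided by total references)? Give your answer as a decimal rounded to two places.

0: miss, frames [0]
1: miss, frames [0, 1]
9: miss, frames [0, 1, 9]
6: miss, frames [0, 1, 9, 6]
0: hit
7: miss, evict 0, frames [1, 9, 6, 7]
0: miss, evict 1, frames [9, 6, 7, 0]
8: miss, evict 9, frames [6, 7, 0, 8]
7: hit
0: hit
7: hit
0: hit
4: miss, evict 6, frames [7, 0, 8, 4]
6: miss, evict 7, frames [0, 8, 4, 6]
Hits: 5 of 14 references → 5/14 = 0.3571.

0.36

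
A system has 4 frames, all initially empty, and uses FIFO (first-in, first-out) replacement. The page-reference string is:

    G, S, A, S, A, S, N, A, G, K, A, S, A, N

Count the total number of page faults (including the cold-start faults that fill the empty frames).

G: miss, frames [G]
S: miss, frames [G, S]
A: miss, frames [G, S, A]
S: hit
A: hit
S: hit
N: miss, frames [G, S, A, N]
A: hit
G: hit
K: miss, evict G, frames [S, A, N, K]
A: hit
S: hit
A: hit
N: hit
Page faults: 5.

5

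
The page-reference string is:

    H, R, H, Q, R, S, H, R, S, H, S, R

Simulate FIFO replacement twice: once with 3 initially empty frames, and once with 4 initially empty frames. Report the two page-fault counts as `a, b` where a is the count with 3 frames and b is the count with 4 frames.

3 frames: F F . F . F F F . . . . → 6 faults.
4 frames: F F . F . F . . . . . . → 4 faults.
4 < 6: adding a frame reduced faults, as is typical.

6, 4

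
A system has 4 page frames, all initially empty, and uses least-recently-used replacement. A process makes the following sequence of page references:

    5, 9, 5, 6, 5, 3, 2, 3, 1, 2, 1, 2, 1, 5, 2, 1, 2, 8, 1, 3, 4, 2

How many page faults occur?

10

5 → fault, frames [5]
9 → fault, frames [5, 9]
5 → hit
6 → fault, frames [9, 5, 6]
5 → hit
3 → fault, frames [9, 6, 5, 3]
2 → fault, evict 9, frames [6, 5, 3, 2]
3 → hit
1 → fault, evict 6, frames [5, 2, 3, 1]
2 → hit
1 → hit
2 → hit
1 → hit
5 → hit
2 → hit
1 → hit
2 → hit
8 → fault, evict 3, frames [5, 1, 2, 8]
1 → hit
3 → fault, evict 5, frames [2, 8, 1, 3]
4 → fault, evict 2, frames [8, 1, 3, 4]
2 → fault, evict 8, frames [1, 3, 4, 2]
Page faults: 10.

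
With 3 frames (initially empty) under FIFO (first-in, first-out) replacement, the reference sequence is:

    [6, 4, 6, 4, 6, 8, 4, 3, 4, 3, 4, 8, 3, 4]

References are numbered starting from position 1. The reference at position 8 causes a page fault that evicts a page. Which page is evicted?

6

pos 1: 6 -> miss, frames (6)
pos 2: 4 -> miss, frames (6 4)
pos 3: 6 -> hit
pos 4: 4 -> hit
pos 5: 6 -> hit
pos 6: 8 -> miss, frames (6 4 8)
pos 7: 4 -> hit
pos 8: 3 -> miss, evict 6, frames (4 8 3)
At position 8, page 6 is evicted.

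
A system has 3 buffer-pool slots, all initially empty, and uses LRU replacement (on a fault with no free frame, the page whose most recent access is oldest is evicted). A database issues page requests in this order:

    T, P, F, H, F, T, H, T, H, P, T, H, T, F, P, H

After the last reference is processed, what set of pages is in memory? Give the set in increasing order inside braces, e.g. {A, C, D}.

{F, H, P}

T -> miss, frames (T)
P -> miss, frames (T P)
F -> miss, frames (T P F)
H -> miss, evict T, frames (P F H)
F -> hit
T -> miss, evict P, frames (H F T)
H -> hit
T -> hit
H -> hit
P -> miss, evict F, frames (T H P)
T -> hit
H -> hit
T -> hit
F -> miss, evict P, frames (H T F)
P -> miss, evict H, frames (T F P)
H -> miss, evict T, frames (F P H)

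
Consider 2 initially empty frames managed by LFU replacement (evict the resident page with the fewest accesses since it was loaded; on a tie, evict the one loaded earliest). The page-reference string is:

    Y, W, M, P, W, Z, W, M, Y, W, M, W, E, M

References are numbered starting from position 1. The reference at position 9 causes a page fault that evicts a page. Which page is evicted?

pos 1: Y: miss, frames {Y}
pos 2: W: miss, frames {Y,W}
pos 3: M: miss, evict Y, frames {W,M}
pos 4: P: miss, evict W, frames {M,P}
pos 5: W: miss, evict M, frames {P,W}
pos 6: Z: miss, evict P, frames {W,Z}
pos 7: W: hit
pos 8: M: miss, evict Z, frames {W,M}
pos 9: Y: miss, evict M, frames {W,Y}
At position 9, page M is evicted.

M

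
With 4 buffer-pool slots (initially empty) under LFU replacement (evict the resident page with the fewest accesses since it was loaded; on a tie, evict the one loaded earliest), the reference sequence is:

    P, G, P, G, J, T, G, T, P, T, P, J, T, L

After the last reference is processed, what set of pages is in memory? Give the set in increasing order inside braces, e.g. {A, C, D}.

{G, L, P, T}

P: miss, frames [P]
G: miss, frames [P, G]
P: hit
G: hit
J: miss, frames [P, G, J]
T: miss, frames [P, G, J, T]
G: hit
T: hit
P: hit
T: hit
P: hit
J: hit
T: hit
L: miss, evict J, frames [P, G, T, L]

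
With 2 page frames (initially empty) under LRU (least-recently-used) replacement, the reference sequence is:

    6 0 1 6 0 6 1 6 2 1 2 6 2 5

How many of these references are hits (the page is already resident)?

6 → miss, frames (6)
0 → miss, frames (6 0)
1 → miss, evict 6, frames (0 1)
6 → miss, evict 0, frames (1 6)
0 → miss, evict 1, frames (6 0)
6 → hit
1 → miss, evict 0, frames (6 1)
6 → hit
2 → miss, evict 1, frames (6 2)
1 → miss, evict 6, frames (2 1)
2 → hit
6 → miss, evict 1, frames (2 6)
2 → hit
5 → miss, evict 6, frames (2 5)
Hits: 4.

4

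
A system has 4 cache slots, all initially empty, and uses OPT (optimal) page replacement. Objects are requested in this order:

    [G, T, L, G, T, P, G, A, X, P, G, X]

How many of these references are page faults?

G: fault, frames [G]
T: fault, frames [G, T]
L: fault, frames [G, T, L]
G: hit
T: hit
P: fault, frames [G, T, L, P]
G: hit
A: fault, evict L, frames [G, T, P, A]
X: fault, evict A, frames [G, T, P, X]
P: hit
G: hit
X: hit
Page faults: 6.

6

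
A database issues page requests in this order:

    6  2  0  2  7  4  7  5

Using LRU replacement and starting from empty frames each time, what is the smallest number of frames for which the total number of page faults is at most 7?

2

f=1: 8 faults
f=2: 6 faults
f=3: 6 faults
f=4: 6 faults
f=5: 6 faults
f=6: 6 faults
Smallest f with faults ≤ 7 is 2.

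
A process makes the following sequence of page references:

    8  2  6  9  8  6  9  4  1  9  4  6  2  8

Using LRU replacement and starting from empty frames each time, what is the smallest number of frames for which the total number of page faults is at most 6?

f=1: 14 faults
f=2: 14 faults
f=3: 10 faults
f=4: 8 faults
f=5: 8 faults
f=6: 6 faults
Smallest f with faults ≤ 6 is 6.

6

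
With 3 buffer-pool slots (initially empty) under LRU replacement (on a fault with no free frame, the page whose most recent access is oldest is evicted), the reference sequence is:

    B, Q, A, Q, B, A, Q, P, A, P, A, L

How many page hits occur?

B -> miss, frames (B)
Q -> miss, frames (B Q)
A -> miss, frames (B Q A)
Q -> hit
B -> hit
A -> hit
Q -> hit
P -> miss, evict B, frames (A Q P)
A -> hit
P -> hit
A -> hit
L -> miss, evict Q, frames (P A L)
Hits: 7.

7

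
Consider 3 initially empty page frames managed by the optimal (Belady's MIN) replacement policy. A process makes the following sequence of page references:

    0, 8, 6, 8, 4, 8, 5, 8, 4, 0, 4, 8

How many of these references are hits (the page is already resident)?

6

0 → miss, frames (0)
8 → miss, frames (0 8)
6 → miss, frames (0 8 6)
8 → hit
4 → miss, evict 6, frames (0 8 4)
8 → hit
5 → miss, evict 0, frames (8 4 5)
8 → hit
4 → hit
0 → miss, evict 5, frames (8 4 0)
4 → hit
8 → hit
Hits: 6.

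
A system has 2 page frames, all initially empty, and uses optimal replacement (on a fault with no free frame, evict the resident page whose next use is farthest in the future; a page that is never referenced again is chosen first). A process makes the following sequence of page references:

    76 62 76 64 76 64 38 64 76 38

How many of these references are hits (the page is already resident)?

76 → miss, frames [76]
62 → miss, frames [76, 62]
76 → hit
64 → miss, evict 62, frames [76, 64]
76 → hit
64 → hit
38 → miss, evict 76, frames [64, 38]
64 → hit
76 → miss, evict 64, frames [38, 76]
38 → hit
Hits: 5.

5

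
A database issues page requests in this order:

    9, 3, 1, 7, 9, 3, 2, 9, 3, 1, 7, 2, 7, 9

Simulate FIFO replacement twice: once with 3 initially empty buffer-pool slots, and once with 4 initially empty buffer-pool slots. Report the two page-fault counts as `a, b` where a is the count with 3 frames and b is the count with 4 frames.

10, 11

3 frames: F F F F F F F . . F F . . F → 10 faults.
4 frames: F F F F . . F F F F F F . F → 11 faults.
11 > 10: adding a frame increased faults — Belady's anomaly.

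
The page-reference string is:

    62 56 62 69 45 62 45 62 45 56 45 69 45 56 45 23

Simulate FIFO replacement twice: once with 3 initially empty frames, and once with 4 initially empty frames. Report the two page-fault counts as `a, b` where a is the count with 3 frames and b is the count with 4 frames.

3 frames: F F . F F F . . . F . F F . . F → 9 faults.
4 frames: F F . F F . . . . . . . . . . F → 5 faults.
5 < 9: adding a frame reduced faults, as is typical.

9, 5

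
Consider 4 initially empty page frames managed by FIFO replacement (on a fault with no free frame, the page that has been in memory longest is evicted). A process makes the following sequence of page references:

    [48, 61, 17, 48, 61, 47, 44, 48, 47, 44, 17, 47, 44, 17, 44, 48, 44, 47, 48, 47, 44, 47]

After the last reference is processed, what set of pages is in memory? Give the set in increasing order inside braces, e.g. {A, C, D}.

48: miss, frames {48}
61: miss, frames {48,61}
17: miss, frames {48,61,17}
48: hit
61: hit
47: miss, frames {48,61,17,47}
44: miss, evict 48, frames {61,17,47,44}
48: miss, evict 61, frames {17,47,44,48}
47: hit
44: hit
17: hit
47: hit
44: hit
17: hit
44: hit
48: hit
44: hit
47: hit
48: hit
47: hit
44: hit
47: hit

{17, 44, 47, 48}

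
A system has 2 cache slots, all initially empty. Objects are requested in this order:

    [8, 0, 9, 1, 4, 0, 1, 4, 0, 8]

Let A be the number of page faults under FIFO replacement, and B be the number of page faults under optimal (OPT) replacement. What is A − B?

Under FIFO: F F F F F F F F F F → 10 faults.
Under OPT: F F F F F . F . F F → 8 faults.
A − B = 10 − 8 = 2.

2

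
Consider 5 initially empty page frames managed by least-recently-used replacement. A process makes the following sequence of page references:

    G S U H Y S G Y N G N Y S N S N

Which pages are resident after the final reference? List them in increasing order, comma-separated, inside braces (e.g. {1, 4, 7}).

{G, H, N, S, Y}

G → miss, frames [G]
S → miss, frames [G, S]
U → miss, frames [G, S, U]
H → miss, frames [G, S, U, H]
Y → miss, frames [G, S, U, H, Y]
S → hit
G → hit
Y → hit
N → miss, evict U, frames [H, S, G, Y, N]
G → hit
N → hit
Y → hit
S → hit
N → hit
S → hit
N → hit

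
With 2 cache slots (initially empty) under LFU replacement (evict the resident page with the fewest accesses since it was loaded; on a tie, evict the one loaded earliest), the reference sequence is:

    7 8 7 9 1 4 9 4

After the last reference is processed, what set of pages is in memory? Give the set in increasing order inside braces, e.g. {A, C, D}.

7 → miss, frames [7]
8 → miss, frames [7, 8]
7 → hit
9 → miss, evict 8, frames [7, 9]
1 → miss, evict 9, frames [7, 1]
4 → miss, evict 1, frames [7, 4]
9 → miss, evict 4, frames [7, 9]
4 → miss, evict 9, frames [7, 4]

{4, 7}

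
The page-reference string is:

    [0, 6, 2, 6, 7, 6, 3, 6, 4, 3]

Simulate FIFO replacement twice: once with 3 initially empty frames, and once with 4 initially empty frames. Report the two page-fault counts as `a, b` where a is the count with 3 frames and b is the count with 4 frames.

7, 6

3 frames: F F F . F . F F F . → 7 faults.
4 frames: F F F . F . F . F . → 6 faults.
6 < 7: adding a frame reduced faults, as is typical.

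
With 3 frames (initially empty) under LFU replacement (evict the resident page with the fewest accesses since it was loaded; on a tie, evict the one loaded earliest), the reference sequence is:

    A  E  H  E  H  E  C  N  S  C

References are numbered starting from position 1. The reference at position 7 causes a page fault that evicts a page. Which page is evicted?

A

pos 1: A -> fault, frames [A]
pos 2: E -> fault, frames [A, E]
pos 3: H -> fault, frames [A, E, H]
pos 4: E -> hit
pos 5: H -> hit
pos 6: E -> hit
pos 7: C -> fault, evict A, frames [E, H, C]
At position 7, page A is evicted.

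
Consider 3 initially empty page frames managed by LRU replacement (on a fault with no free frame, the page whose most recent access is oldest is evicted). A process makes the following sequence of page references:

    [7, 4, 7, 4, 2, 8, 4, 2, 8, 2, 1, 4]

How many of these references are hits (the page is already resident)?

6

7 → fault, frames [7]
4 → fault, frames [7, 4]
7 → hit
4 → hit
2 → fault, frames [7, 4, 2]
8 → fault, evict 7, frames [4, 2, 8]
4 → hit
2 → hit
8 → hit
2 → hit
1 → fault, evict 4, frames [8, 2, 1]
4 → fault, evict 8, frames [2, 1, 4]
Hits: 6.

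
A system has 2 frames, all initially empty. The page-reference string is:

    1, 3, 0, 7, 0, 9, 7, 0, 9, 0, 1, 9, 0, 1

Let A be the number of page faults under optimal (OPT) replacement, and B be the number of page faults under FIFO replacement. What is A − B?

-2

Under OPT: F F F F . F . F . . F . F . → 8 faults.
Under FIFO: F F F F . F . F . . F F F F → 10 faults.
A − B = 8 − 10 = -2.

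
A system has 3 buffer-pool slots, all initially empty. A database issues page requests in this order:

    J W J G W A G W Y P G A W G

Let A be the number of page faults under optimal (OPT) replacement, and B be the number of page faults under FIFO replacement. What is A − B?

-2

Under OPT: F F . F . F . . F F . . F . → 7 faults.
Under FIFO: F F . F . F . . F F F F F . → 9 faults.
A − B = 7 − 9 = -2.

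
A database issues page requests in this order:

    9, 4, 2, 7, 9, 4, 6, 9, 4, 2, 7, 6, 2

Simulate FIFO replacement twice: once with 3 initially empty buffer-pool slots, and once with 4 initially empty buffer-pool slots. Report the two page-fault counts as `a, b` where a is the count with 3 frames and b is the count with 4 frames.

9, 10

3 frames: F F F F F F F . . F F . . → 9 faults.
4 frames: F F F F . . F F F F F F . → 10 faults.
10 > 9: adding a frame increased faults — Belady's anomaly.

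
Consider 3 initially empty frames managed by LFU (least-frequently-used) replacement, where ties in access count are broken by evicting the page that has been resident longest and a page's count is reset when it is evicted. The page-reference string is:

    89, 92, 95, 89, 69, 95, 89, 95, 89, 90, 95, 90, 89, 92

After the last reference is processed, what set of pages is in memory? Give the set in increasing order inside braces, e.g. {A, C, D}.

89: fault, frames [89]
92: fault, frames [89, 92]
95: fault, frames [89, 92, 95]
89: hit
69: fault, evict 92, frames [89, 95, 69]
95: hit
89: hit
95: hit
89: hit
90: fault, evict 69, frames [89, 95, 90]
95: hit
90: hit
89: hit
92: fault, evict 90, frames [89, 95, 92]

{89, 92, 95}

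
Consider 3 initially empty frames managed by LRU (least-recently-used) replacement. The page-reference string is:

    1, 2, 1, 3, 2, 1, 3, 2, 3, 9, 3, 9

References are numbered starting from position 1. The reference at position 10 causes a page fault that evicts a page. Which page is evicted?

1

pos 1: 1: miss, frames [1]
pos 2: 2: miss, frames [1, 2]
pos 3: 1: hit
pos 4: 3: miss, frames [2, 1, 3]
pos 5: 2: hit
pos 6: 1: hit
pos 7: 3: hit
pos 8: 2: hit
pos 9: 3: hit
pos 10: 9: miss, evict 1, frames [2, 3, 9]
At position 10, page 1 is evicted.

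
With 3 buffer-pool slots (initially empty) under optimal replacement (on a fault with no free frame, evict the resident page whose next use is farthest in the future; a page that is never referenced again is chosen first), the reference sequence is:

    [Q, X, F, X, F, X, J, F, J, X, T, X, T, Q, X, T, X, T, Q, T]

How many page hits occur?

14

Q -> miss, frames {Q}
X -> miss, frames {Q,X}
F -> miss, frames {Q,X,F}
X -> hit
F -> hit
X -> hit
J -> miss, evict Q, frames {X,F,J}
F -> hit
J -> hit
X -> hit
T -> miss, evict J, frames {X,F,T}
X -> hit
T -> hit
Q -> miss, evict F, frames {X,T,Q}
X -> hit
T -> hit
X -> hit
T -> hit
Q -> hit
T -> hit
Hits: 14.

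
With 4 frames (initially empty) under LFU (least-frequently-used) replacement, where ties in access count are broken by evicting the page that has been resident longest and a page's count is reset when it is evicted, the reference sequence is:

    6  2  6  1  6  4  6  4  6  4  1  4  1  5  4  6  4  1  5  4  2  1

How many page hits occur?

6: fault, frames [6]
2: fault, frames [6, 2]
6: hit
1: fault, frames [6, 2, 1]
6: hit
4: fault, frames [6, 2, 1, 4]
6: hit
4: hit
6: hit
4: hit
1: hit
4: hit
1: hit
5: fault, evict 2, frames [6, 1, 4, 5]
4: hit
6: hit
4: hit
1: hit
5: hit
4: hit
2: fault, evict 5, frames [6, 1, 4, 2]
1: hit
Hits: 16.

16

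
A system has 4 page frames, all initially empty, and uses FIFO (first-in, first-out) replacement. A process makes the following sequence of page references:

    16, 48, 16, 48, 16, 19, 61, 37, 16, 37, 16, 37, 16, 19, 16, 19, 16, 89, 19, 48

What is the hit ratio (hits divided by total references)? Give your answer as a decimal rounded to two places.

0.55

16 → miss, frames [16]
48 → miss, frames [16, 48]
16 → hit
48 → hit
16 → hit
19 → miss, frames [16, 48, 19]
61 → miss, frames [16, 48, 19, 61]
37 → miss, evict 16, frames [48, 19, 61, 37]
16 → miss, evict 48, frames [19, 61, 37, 16]
37 → hit
16 → hit
37 → hit
16 → hit
19 → hit
16 → hit
19 → hit
16 → hit
89 → miss, evict 19, frames [61, 37, 16, 89]
19 → miss, evict 61, frames [37, 16, 89, 19]
48 → miss, evict 37, frames [16, 89, 19, 48]
Hits: 11 of 20 references → 11/20 = 0.5500.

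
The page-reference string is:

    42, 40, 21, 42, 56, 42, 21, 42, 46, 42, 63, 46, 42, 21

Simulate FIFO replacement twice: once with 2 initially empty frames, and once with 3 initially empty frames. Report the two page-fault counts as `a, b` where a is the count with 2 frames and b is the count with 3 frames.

2 frames: F F F F F . F F F . F . F F → 11 faults.
3 frames: F F F . F F . . F . F . . F → 8 faults.
8 < 11: adding a frame reduced faults, as is typical.

11, 8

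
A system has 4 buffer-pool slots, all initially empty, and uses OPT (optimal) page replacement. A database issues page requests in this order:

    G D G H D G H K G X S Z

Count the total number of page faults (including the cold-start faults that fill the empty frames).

G -> miss, frames [G]
D -> miss, frames [G, D]
G -> hit
H -> miss, frames [G, D, H]
D -> hit
G -> hit
H -> hit
K -> miss, frames [G, D, H, K]
G -> hit
X -> miss, evict K, frames [G, D, H, X]
S -> miss, evict X, frames [G, D, H, S]
Z -> miss, evict S, frames [G, D, H, Z]
Page faults: 7.

7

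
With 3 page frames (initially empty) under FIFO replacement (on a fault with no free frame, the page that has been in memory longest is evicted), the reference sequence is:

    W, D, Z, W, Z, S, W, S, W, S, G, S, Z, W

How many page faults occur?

W -> fault, frames {W}
D -> fault, frames {W,D}
Z -> fault, frames {W,D,Z}
W -> hit
Z -> hit
S -> fault, evict W, frames {D,Z,S}
W -> fault, evict D, frames {Z,S,W}
S -> hit
W -> hit
S -> hit
G -> fault, evict Z, frames {S,W,G}
S -> hit
Z -> fault, evict S, frames {W,G,Z}
W -> hit
Page faults: 7.

7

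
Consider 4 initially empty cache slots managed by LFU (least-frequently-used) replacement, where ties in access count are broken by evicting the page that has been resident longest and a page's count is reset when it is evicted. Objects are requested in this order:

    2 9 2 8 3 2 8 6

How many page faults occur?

5

2: miss, frames [2]
9: miss, frames [2, 9]
2: hit
8: miss, frames [2, 9, 8]
3: miss, frames [2, 9, 8, 3]
2: hit
8: hit
6: miss, evict 9, frames [2, 8, 3, 6]
Page faults: 5.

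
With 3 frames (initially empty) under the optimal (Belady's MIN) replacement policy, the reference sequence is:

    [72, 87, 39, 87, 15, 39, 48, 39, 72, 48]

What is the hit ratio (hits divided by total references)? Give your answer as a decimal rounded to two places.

72 -> fault, frames [72]
87 -> fault, frames [72, 87]
39 -> fault, frames [72, 87, 39]
87 -> hit
15 -> fault, evict 87, frames [72, 39, 15]
39 -> hit
48 -> fault, evict 15, frames [72, 39, 48]
39 -> hit
72 -> hit
48 -> hit
Hits: 5 of 10 references → 5/10 = 0.5000.

0.50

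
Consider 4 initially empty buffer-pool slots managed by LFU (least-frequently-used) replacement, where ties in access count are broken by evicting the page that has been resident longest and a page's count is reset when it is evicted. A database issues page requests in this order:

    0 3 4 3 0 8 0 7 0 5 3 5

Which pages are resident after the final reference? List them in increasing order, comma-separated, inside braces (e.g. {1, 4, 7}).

{0, 3, 5, 7}

0 -> miss, frames (0)
3 -> miss, frames (0 3)
4 -> miss, frames (0 3 4)
3 -> hit
0 -> hit
8 -> miss, frames (0 3 4 8)
0 -> hit
7 -> miss, evict 4, frames (0 3 8 7)
0 -> hit
5 -> miss, evict 8, frames (0 3 7 5)
3 -> hit
5 -> hit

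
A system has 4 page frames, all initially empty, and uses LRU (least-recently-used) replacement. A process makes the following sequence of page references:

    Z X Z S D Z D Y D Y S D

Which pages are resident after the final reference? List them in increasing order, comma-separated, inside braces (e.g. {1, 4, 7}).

{D, S, Y, Z}

Z: fault, frames [Z]
X: fault, frames [Z, X]
Z: hit
S: fault, frames [X, Z, S]
D: fault, frames [X, Z, S, D]
Z: hit
D: hit
Y: fault, evict X, frames [S, Z, D, Y]
D: hit
Y: hit
S: hit
D: hit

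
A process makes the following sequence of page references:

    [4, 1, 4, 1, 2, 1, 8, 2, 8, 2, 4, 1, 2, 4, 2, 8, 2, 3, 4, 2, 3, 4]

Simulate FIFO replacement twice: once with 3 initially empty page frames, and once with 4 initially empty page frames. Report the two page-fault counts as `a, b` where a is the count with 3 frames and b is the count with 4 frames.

3 frames: F F . . F . F . . . F F F . . F . F F F . . → 11 faults.
4 frames: F F . . F . F . . . . . . . . . . F F . . . → 6 faults.
6 < 11: adding a frame reduced faults, as is typical.

11, 6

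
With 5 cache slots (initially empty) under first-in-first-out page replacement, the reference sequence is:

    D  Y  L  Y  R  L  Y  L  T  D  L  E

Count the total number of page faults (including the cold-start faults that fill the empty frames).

6

D → fault, frames [D]
Y → fault, frames [D, Y]
L → fault, frames [D, Y, L]
Y → hit
R → fault, frames [D, Y, L, R]
L → hit
Y → hit
L → hit
T → fault, frames [D, Y, L, R, T]
D → hit
L → hit
E → fault, evict D, frames [Y, L, R, T, E]
Page faults: 6.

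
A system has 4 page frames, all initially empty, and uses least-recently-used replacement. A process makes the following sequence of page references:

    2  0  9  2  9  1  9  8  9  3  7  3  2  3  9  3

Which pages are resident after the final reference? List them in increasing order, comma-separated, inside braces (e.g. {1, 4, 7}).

{2, 3, 7, 9}

2: fault, frames {2}
0: fault, frames {2,0}
9: fault, frames {2,0,9}
2: hit
9: hit
1: fault, frames {0,2,9,1}
9: hit
8: fault, evict 0, frames {2,1,9,8}
9: hit
3: fault, evict 2, frames {1,8,9,3}
7: fault, evict 1, frames {8,9,3,7}
3: hit
2: fault, evict 8, frames {9,7,3,2}
3: hit
9: hit
3: hit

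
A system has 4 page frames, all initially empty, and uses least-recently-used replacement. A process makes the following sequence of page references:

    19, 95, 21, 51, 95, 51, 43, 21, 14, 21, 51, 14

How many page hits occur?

19: miss, frames {19}
95: miss, frames {19,95}
21: miss, frames {19,95,21}
51: miss, frames {19,95,21,51}
95: hit
51: hit
43: miss, evict 19, frames {21,95,51,43}
21: hit
14: miss, evict 95, frames {51,43,21,14}
21: hit
51: hit
14: hit
Hits: 6.

6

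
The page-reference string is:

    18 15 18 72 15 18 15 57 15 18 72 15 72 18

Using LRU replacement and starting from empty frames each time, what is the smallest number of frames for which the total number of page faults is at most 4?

4

f=1: 14 faults
f=2: 10 faults
f=3: 5 faults
f=4: 4 faults
Smallest f with faults ≤ 4 is 4.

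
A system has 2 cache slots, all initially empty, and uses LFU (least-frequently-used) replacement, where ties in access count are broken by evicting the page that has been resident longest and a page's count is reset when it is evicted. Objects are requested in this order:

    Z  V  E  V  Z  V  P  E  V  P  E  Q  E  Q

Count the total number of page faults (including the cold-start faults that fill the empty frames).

11

Z: fault, frames [Z]
V: fault, frames [Z, V]
E: fault, evict Z, frames [V, E]
V: hit
Z: fault, evict E, frames [V, Z]
V: hit
P: fault, evict Z, frames [V, P]
E: fault, evict P, frames [V, E]
V: hit
P: fault, evict E, frames [V, P]
E: fault, evict P, frames [V, E]
Q: fault, evict E, frames [V, Q]
E: fault, evict Q, frames [V, E]
Q: fault, evict E, frames [V, Q]
Page faults: 11.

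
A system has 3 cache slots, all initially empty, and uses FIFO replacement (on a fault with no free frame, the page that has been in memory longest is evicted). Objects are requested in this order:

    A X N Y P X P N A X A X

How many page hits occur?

4

A: fault, frames (A)
X: fault, frames (A X)
N: fault, frames (A X N)
Y: fault, evict A, frames (X N Y)
P: fault, evict X, frames (N Y P)
X: fault, evict N, frames (Y P X)
P: hit
N: fault, evict Y, frames (P X N)
A: fault, evict P, frames (X N A)
X: hit
A: hit
X: hit
Hits: 4.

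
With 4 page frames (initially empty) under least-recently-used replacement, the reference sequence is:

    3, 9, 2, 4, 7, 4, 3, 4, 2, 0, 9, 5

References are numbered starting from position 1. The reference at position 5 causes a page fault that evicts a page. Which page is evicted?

3

pos 1: 3: miss, frames [3]
pos 2: 9: miss, frames [3, 9]
pos 3: 2: miss, frames [3, 9, 2]
pos 4: 4: miss, frames [3, 9, 2, 4]
pos 5: 7: miss, evict 3, frames [9, 2, 4, 7]
At position 5, page 3 is evicted.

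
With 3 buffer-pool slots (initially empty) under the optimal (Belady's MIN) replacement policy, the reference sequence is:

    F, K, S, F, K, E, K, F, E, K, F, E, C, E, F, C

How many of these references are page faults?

5

F -> fault, frames (F)
K -> fault, frames (F K)
S -> fault, frames (F K S)
F -> hit
K -> hit
E -> fault, evict S, frames (F K E)
K -> hit
F -> hit
E -> hit
K -> hit
F -> hit
E -> hit
C -> fault, evict K, frames (F E C)
E -> hit
F -> hit
C -> hit
Page faults: 5.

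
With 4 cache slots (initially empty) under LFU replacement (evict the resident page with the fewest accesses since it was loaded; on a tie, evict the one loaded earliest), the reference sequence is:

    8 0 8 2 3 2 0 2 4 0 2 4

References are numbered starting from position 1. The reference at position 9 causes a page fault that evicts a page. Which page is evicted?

3

pos 1: 8 → fault, frames (8)
pos 2: 0 → fault, frames (8 0)
pos 3: 8 → hit
pos 4: 2 → fault, frames (8 0 2)
pos 5: 3 → fault, frames (8 0 2 3)
pos 6: 2 → hit
pos 7: 0 → hit
pos 8: 2 → hit
pos 9: 4 → fault, evict 3, frames (8 0 2 4)
At position 9, page 3 is evicted.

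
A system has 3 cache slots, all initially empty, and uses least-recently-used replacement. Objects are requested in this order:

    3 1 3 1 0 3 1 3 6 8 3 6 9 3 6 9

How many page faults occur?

6

3 → fault, frames [3]
1 → fault, frames [3, 1]
3 → hit
1 → hit
0 → fault, frames [3, 1, 0]
3 → hit
1 → hit
3 → hit
6 → fault, evict 0, frames [1, 3, 6]
8 → fault, evict 1, frames [3, 6, 8]
3 → hit
6 → hit
9 → fault, evict 8, frames [3, 6, 9]
3 → hit
6 → hit
9 → hit
Page faults: 6.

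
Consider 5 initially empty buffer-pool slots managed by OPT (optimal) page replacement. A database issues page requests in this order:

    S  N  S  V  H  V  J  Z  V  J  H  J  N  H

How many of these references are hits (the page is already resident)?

8

S: fault, frames {S}
N: fault, frames {S,N}
S: hit
V: fault, frames {S,N,V}
H: fault, frames {S,N,V,H}
V: hit
J: fault, frames {S,N,V,H,J}
Z: fault, evict S, frames {N,V,H,J,Z}
V: hit
J: hit
H: hit
J: hit
N: hit
H: hit
Hits: 8.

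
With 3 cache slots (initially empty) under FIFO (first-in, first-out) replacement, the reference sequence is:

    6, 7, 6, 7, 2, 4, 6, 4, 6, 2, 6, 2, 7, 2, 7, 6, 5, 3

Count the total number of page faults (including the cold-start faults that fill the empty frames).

6: miss, frames (6)
7: miss, frames (6 7)
6: hit
7: hit
2: miss, frames (6 7 2)
4: miss, evict 6, frames (7 2 4)
6: miss, evict 7, frames (2 4 6)
4: hit
6: hit
2: hit
6: hit
2: hit
7: miss, evict 2, frames (4 6 7)
2: miss, evict 4, frames (6 7 2)
7: hit
6: hit
5: miss, evict 6, frames (7 2 5)
3: miss, evict 7, frames (2 5 3)
Page faults: 9.

9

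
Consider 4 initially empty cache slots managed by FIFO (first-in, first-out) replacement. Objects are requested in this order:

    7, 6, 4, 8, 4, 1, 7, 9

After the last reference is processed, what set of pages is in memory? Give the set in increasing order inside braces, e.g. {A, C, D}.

{1, 7, 8, 9}

7 → miss, frames {7}
6 → miss, frames {7,6}
4 → miss, frames {7,6,4}
8 → miss, frames {7,6,4,8}
4 → hit
1 → miss, evict 7, frames {6,4,8,1}
7 → miss, evict 6, frames {4,8,1,7}
9 → miss, evict 4, frames {8,1,7,9}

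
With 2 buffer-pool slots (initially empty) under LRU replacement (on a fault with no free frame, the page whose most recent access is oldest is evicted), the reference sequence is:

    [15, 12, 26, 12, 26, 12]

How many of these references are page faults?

3

15: fault, frames {15}
12: fault, frames {15,12}
26: fault, evict 15, frames {12,26}
12: hit
26: hit
12: hit
Page faults: 3.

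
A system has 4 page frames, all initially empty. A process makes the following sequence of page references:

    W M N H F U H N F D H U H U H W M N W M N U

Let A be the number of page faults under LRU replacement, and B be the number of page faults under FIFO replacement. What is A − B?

Under LRU: F F F F F F . . . F . F . . . F F F . . . F → 12 faults.
Under FIFO: F F F F F F . . . F . . . . . F F F . . . F → 11 faults.
A − B = 12 − 11 = 1.

1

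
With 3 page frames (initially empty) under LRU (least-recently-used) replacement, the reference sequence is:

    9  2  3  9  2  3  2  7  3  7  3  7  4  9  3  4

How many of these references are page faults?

9 → fault, frames (9)
2 → fault, frames (9 2)
3 → fault, frames (9 2 3)
9 → hit
2 → hit
3 → hit
2 → hit
7 → fault, evict 9, frames (3 2 7)
3 → hit
7 → hit
3 → hit
7 → hit
4 → fault, evict 2, frames (3 7 4)
9 → fault, evict 3, frames (7 4 9)
3 → fault, evict 7, frames (4 9 3)
4 → hit
Page faults: 7.

7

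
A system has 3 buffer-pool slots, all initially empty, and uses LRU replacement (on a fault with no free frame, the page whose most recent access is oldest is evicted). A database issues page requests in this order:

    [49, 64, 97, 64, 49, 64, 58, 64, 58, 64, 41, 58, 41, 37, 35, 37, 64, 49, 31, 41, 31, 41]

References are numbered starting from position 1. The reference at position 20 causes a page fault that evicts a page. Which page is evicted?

64

pos 1: 49 → miss, frames [49]
pos 2: 64 → miss, frames [49, 64]
pos 3: 97 → miss, frames [49, 64, 97]
pos 4: 64 → hit
pos 5: 49 → hit
pos 6: 64 → hit
pos 7: 58 → miss, evict 97, frames [49, 64, 58]
pos 8: 64 → hit
pos 9: 58 → hit
pos 10: 64 → hit
pos 11: 41 → miss, evict 49, frames [58, 64, 41]
pos 12: 58 → hit
pos 13: 41 → hit
pos 14: 37 → miss, evict 64, frames [58, 41, 37]
pos 15: 35 → miss, evict 58, frames [41, 37, 35]
pos 16: 37 → hit
pos 17: 64 → miss, evict 41, frames [35, 37, 64]
pos 18: 49 → miss, evict 35, frames [37, 64, 49]
pos 19: 31 → miss, evict 37, frames [64, 49, 31]
pos 20: 41 → miss, evict 64, frames [49, 31, 41]
At position 20, page 64 is evicted.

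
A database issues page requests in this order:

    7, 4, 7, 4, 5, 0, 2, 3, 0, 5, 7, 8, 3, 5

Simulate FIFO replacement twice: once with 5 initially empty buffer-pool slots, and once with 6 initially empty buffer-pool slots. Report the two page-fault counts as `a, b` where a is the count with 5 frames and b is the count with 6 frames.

9, 7

5 frames: F F . . F F F F . . F F . F → 9 faults.
6 frames: F F . . F F F F . . . F . . → 7 faults.
7 < 9: adding a frame reduced faults, as is typical.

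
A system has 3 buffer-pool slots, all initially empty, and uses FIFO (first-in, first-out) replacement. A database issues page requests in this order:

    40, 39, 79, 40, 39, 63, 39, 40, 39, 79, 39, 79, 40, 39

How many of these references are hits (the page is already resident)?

7

40: fault, frames {40}
39: fault, frames {40,39}
79: fault, frames {40,39,79}
40: hit
39: hit
63: fault, evict 40, frames {39,79,63}
39: hit
40: fault, evict 39, frames {79,63,40}
39: fault, evict 79, frames {63,40,39}
79: fault, evict 63, frames {40,39,79}
39: hit
79: hit
40: hit
39: hit
Hits: 7.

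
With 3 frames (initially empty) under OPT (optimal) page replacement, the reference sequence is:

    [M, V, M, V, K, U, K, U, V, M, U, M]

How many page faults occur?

5

M: miss, frames [M]
V: miss, frames [M, V]
M: hit
V: hit
K: miss, frames [M, V, K]
U: miss, evict M, frames [V, K, U]
K: hit
U: hit
V: hit
M: miss, evict K, frames [V, U, M]
U: hit
M: hit
Page faults: 5.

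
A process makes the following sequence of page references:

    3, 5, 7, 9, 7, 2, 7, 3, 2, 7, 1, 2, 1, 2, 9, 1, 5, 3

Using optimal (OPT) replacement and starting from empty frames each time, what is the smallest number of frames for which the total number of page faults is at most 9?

3

f=1: 18 faults
f=2: 11 faults
f=3: 8 faults
f=4: 7 faults
f=5: 6 faults
f=6: 6 faults
Smallest f with faults ≤ 9 is 3.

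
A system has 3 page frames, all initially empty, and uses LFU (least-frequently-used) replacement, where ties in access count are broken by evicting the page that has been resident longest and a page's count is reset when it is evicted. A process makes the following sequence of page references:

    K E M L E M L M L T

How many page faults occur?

K: fault, frames {K}
E: fault, frames {K,E}
M: fault, frames {K,E,M}
L: fault, evict K, frames {E,M,L}
E: hit
M: hit
L: hit
M: hit
L: hit
T: fault, evict E, frames {M,L,T}
Page faults: 5.

5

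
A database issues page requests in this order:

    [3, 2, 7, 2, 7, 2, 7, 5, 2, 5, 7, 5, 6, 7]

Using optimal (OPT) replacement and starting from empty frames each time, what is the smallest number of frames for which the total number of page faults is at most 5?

f=1: 14 faults
f=2: 6 faults
f=3: 5 faults
f=4: 5 faults
f=5: 5 faults
Smallest f with faults ≤ 5 is 3.

3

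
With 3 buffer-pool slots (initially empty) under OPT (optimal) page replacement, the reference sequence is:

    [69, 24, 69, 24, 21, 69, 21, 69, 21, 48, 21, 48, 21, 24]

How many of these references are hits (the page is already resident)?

10

69: miss, frames (69)
24: miss, frames (69 24)
69: hit
24: hit
21: miss, frames (69 24 21)
69: hit
21: hit
69: hit
21: hit
48: miss, evict 69, frames (24 21 48)
21: hit
48: hit
21: hit
24: hit
Hits: 10.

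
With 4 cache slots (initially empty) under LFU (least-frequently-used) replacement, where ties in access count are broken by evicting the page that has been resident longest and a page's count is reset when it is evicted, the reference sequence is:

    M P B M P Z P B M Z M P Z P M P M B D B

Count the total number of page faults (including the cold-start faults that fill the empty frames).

6

M → miss, frames [M]
P → miss, frames [M, P]
B → miss, frames [M, P, B]
M → hit
P → hit
Z → miss, frames [M, P, B, Z]
P → hit
B → hit
M → hit
Z → hit
M → hit
P → hit
Z → hit
P → hit
M → hit
P → hit
M → hit
B → hit
D → miss, evict B, frames [M, P, Z, D]
B → miss, evict D, frames [M, P, Z, B]
Page faults: 6.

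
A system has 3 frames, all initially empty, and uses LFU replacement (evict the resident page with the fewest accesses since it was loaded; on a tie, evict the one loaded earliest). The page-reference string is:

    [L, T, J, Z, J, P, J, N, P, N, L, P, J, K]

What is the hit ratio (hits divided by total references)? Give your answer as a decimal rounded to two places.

0.36

L: miss, frames [L]
T: miss, frames [L, T]
J: miss, frames [L, T, J]
Z: miss, evict L, frames [T, J, Z]
J: hit
P: miss, evict T, frames [J, Z, P]
J: hit
N: miss, evict Z, frames [J, P, N]
P: hit
N: hit
L: miss, evict P, frames [J, N, L]
P: miss, evict L, frames [J, N, P]
J: hit
K: miss, evict P, frames [J, N, K]
Hits: 5 of 14 references → 5/14 = 0.3571.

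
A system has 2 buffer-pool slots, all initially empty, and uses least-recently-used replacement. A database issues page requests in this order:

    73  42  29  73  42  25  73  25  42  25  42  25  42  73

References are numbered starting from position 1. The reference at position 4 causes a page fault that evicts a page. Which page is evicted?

pos 1: 73 → fault, frames {73}
pos 2: 42 → fault, frames {73,42}
pos 3: 29 → fault, evict 73, frames {42,29}
pos 4: 73 → fault, evict 42, frames {29,73}
At position 4, page 42 is evicted.

42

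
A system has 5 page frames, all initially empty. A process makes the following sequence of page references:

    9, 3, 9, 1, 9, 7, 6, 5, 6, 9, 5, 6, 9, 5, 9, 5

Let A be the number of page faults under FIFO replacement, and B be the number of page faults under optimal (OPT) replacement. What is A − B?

Under FIFO: F F . F . F F F . F . . . . . . → 7 faults.
Under OPT: F F . F . F F F . . . . . . . . → 6 faults.
A − B = 7 − 6 = 1.

1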